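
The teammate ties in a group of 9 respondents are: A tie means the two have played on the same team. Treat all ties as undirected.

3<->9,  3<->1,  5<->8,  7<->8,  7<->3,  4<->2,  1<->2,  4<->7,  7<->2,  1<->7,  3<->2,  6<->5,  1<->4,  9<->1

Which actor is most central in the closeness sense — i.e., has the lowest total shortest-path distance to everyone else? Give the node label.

7

Farness (sum of distances to all others) for each node — 1:14, 2:15, 3:15, 4:16, 5:20, 6:27, 7:12, 8:15, 9:20.
The smallest farness is 12, for 7, so 7 has the highest closeness.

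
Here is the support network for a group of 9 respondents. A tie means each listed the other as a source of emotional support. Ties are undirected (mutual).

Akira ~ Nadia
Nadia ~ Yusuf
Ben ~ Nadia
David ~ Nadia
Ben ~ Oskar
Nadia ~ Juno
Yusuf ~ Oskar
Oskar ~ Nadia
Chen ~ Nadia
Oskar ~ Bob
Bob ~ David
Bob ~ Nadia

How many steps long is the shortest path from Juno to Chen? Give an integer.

One shortest route is Juno – Nadia – Chen, which uses 2 edges, and Juno and Chen are not directly tied, so nothing shorter exists. So d(Juno,Chen) = 2.

2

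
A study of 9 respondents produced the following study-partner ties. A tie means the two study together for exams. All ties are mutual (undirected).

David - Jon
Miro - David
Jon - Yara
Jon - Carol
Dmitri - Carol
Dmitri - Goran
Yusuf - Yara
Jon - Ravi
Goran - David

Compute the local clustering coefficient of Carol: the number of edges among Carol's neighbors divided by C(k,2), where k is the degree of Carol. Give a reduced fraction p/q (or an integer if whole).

0

Carol's neighbors: Dmitri and Jon (k = 2).
Possible neighbor pairs: C(2,2) = 1. Edges among them: none → e = 0.
Clustering(Carol) = 0/1.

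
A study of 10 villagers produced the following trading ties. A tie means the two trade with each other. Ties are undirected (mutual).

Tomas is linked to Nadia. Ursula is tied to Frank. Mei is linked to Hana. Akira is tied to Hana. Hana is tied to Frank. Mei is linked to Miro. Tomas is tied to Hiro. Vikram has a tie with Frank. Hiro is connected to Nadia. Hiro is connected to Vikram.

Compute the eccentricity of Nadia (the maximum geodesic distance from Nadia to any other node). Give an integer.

6

Distances from Nadia: Akira:5, Frank:3, Hana:4, Hiro:1, Mei:5, Miro:6, Tomas:1, Ursula:4, Vikram:2.
The largest is 6 (to Miro), so the eccentricity of Nadia is 6.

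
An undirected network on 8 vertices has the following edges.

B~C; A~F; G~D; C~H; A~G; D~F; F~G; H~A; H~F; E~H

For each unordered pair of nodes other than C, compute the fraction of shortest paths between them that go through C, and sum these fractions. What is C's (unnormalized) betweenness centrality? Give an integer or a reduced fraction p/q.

6

Pairs whose geodesics pass through C — A–B: 1; G–B: 2/2; F–B: 1; D–B: 1; H–B: 1; E–B: 1.
All other pairs contribute 0.
Summing the contributions gives betweenness(C) = 6.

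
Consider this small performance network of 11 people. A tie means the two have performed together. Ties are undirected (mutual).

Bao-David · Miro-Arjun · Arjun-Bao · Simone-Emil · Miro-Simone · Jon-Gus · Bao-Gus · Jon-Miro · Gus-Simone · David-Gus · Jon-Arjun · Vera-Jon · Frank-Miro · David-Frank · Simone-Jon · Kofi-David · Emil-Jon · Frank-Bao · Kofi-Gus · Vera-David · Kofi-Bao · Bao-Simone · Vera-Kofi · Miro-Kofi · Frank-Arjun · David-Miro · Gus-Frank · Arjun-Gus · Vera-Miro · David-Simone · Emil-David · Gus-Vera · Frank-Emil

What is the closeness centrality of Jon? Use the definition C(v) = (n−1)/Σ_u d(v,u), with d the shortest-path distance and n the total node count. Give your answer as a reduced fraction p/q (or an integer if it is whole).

Distances from Jon: Arjun:1, Bao:2, David:2, Emil:1, Frank:2, Gus:1, Kofi:2, Miro:1, Simone:1, Vera:1. Sum = 14.
n = 11, so closeness = 10/14 = 5/7.

5/7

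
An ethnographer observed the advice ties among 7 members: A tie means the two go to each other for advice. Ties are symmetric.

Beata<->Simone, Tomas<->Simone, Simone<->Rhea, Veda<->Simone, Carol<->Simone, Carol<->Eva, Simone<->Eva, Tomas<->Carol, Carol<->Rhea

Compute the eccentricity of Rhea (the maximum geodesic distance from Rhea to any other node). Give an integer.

2

Distances from Rhea: Beata:2, Carol:1, Eva:2, Simone:1, Tomas:2, Veda:2.
The largest is 2 (to Veda, Tomas, Beata, and Eva), so the eccentricity of Rhea is 2.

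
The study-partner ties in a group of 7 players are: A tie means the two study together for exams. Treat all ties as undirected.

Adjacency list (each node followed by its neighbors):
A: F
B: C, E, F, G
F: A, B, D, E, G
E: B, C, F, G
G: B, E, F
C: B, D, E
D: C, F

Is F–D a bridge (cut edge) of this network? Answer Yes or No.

Even without that edge, F still reaches D via F – B – C – D, so the network stays connected. Not a bridge.

No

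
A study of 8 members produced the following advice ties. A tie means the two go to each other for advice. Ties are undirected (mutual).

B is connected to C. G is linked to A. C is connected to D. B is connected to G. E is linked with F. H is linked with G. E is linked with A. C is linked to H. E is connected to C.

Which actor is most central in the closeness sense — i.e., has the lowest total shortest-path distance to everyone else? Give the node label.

C

Farness (sum of distances to all others) for each node — A:13, B:13, C:10, D:16, E:11, F:17, G:13, H:13.
The smallest farness is 10, for C, so C has the highest closeness.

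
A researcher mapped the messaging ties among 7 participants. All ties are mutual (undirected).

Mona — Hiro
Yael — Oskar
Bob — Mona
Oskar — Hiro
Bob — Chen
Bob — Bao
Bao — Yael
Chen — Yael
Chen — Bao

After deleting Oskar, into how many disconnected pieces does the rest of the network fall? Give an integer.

1

Oskar's neighbors (Hiro and Yael) remain reachable from one another through other ties, so the rest of the network stays in one piece.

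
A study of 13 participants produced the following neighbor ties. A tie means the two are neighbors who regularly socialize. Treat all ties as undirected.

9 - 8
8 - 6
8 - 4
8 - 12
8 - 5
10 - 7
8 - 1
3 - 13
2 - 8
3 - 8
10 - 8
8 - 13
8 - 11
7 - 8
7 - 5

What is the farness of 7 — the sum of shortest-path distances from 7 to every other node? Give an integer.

Distances from 7: 1:2, 2:2, 3:2, 4:2, 5:1, 6:2, 8:1, 9:2, 10:1, 11:2, 12:2, 13:2.
Sum = 2 + 2 + 2 + 2 + 1 + 2 + 1 + 2 + 1 + 2 + 2 + 2 = 21.

21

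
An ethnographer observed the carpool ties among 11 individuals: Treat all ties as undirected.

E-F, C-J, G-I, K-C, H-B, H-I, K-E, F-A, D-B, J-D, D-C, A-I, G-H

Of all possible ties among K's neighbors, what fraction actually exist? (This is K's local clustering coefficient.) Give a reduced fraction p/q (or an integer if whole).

0

K's neighbors: C and E (k = 2).
Possible neighbor pairs: C(2,2) = 1. Edges among them: none → e = 0.
Clustering(K) = 0/1.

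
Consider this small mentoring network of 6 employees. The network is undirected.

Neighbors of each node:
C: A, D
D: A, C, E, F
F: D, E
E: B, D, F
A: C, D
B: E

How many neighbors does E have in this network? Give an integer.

3

E is directly tied to B, D, and F. That is 3 neighbors, so the degree of E is 3.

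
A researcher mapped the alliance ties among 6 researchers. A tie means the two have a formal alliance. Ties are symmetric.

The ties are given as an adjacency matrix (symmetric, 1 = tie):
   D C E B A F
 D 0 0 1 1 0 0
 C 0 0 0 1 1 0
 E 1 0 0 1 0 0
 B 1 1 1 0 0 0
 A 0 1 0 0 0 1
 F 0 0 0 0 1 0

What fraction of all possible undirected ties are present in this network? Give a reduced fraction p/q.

There are 6 edges and 6 nodes, so the maximum possible is C(6,2) = 15.
Density = 6/15 = 2/5.

2/5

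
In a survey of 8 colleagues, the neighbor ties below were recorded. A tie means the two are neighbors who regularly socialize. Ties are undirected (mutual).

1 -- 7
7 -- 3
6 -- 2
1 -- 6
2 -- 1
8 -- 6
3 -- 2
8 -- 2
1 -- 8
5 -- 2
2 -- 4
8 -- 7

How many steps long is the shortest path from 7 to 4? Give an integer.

One shortest route is 7 – 1 – 2 – 4, which uses 3 edges, and at distance 2 from 7 we only reach {2, 6}, which does not include 4. So d(7,4) = 3.

3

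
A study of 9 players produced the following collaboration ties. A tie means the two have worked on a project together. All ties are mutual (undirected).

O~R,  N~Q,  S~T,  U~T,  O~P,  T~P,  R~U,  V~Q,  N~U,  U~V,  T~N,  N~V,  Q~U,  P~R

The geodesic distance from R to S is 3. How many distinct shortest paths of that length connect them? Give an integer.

2

The shortest distance is 3. The length-3 paths are: R–P–T–S; R–U–T–S.
That gives 2 distinct shortest paths.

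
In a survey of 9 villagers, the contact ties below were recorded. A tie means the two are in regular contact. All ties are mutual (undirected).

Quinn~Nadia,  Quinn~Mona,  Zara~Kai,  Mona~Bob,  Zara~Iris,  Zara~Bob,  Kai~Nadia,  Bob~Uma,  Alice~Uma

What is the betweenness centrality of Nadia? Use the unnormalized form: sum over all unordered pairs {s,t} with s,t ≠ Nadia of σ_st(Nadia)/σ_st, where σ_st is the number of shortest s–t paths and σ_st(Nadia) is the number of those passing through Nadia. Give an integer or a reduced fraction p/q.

5/2

Pairs whose geodesics pass through Nadia — Iris–Quinn: 1/2; Quinn–Kai: 1; Quinn–Zara: 1/2; Mona–Kai: 1/2.
All other pairs contribute 0.
Summing the contributions gives betweenness(Nadia) = 5/2.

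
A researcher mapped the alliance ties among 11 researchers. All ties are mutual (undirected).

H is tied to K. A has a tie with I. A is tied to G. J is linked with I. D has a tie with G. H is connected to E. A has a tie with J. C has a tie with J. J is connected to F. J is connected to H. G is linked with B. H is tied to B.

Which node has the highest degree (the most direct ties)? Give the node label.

Degrees — A:3, B:2, C:1, D:1, E:1, F:1, G:3, H:4, I:2, J:5, K:1.
The maximum is 5, attained only by J.

J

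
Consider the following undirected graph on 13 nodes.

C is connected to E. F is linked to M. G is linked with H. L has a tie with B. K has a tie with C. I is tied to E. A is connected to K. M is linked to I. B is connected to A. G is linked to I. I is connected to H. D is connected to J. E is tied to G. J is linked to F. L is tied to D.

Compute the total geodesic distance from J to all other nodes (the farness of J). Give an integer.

38

Distances from J: A:4, B:3, C:5, D:1, E:4, F:1, G:4, H:4, I:3, K:5, L:2, M:2.
Sum = 4 + 3 + 5 + 1 + 4 + 1 + 4 + 4 + 3 + 5 + 2 + 2 = 38.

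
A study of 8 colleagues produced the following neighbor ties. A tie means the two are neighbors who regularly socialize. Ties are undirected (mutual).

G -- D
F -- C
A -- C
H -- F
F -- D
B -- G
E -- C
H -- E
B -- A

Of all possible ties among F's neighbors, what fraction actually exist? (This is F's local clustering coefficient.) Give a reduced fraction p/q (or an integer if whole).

0

F's neighbors: C, D, and H (k = 3).
Possible neighbor pairs: C(3,2) = 3. Edges among them: none → e = 0.
Clustering(F) = 0/3 = 0.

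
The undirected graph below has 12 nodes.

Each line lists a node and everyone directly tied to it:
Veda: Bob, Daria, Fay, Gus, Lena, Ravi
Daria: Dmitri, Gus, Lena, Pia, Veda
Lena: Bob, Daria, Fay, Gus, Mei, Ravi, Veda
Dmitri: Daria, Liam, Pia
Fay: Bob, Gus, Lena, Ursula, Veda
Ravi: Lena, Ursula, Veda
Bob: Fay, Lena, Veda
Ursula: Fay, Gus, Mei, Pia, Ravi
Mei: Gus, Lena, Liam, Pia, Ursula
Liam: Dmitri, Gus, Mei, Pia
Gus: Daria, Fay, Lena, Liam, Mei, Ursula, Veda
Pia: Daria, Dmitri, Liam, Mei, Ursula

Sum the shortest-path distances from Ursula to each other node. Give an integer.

17

Distances from Ursula: Bob:2, Daria:2, Dmitri:2, Fay:1, Gus:1, Lena:2, Liam:2, Mei:1, Pia:1, Ravi:1, Veda:2.
Sum = 2 + 2 + 2 + 1 + 1 + 2 + 2 + 1 + 1 + 1 + 2 = 17.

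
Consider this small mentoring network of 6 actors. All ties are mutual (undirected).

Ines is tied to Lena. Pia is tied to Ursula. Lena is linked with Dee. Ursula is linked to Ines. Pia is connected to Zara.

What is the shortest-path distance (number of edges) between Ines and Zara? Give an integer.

One shortest route is Ines – Ursula – Pia – Zara, which uses 3 edges, and at distance 2 from Ines we only reach {Dee, Pia}, which does not include Zara. So d(Ines,Zara) = 3.

3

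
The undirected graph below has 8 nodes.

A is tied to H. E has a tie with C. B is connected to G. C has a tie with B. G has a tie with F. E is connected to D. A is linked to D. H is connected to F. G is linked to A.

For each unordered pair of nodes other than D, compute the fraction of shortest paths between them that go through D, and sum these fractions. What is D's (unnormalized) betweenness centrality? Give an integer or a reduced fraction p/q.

4

Pairs whose geodesics pass through D — F–E: 2/3; H–E: 1; H–C: 1/3; A–E: 1; A–C: 1/2; E–G: 1/2.
All other pairs contribute 0.
Summing the contributions gives betweenness(D) = 4.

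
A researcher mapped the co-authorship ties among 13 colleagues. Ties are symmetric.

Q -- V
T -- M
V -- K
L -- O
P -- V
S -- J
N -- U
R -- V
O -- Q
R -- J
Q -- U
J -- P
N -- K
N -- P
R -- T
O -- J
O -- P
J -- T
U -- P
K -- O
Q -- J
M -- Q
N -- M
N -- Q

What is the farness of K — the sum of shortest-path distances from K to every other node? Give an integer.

Distances from K: J:2, L:2, M:2, N:1, O:1, P:2, Q:2, R:2, S:3, T:3, U:2, V:1.
Sum = 2 + 2 + 2 + 1 + 1 + 2 + 2 + 2 + 3 + 3 + 2 + 1 = 23.

23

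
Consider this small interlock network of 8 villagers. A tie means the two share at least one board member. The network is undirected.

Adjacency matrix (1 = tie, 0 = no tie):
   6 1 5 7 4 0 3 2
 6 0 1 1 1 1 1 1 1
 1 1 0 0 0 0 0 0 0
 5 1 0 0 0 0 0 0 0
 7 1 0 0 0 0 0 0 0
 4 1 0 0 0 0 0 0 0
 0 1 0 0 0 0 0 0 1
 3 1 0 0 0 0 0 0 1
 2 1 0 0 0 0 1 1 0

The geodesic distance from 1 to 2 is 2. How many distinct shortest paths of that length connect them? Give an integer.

1

The shortest distance is 2, and the only length-2 path is 1–6–2. So there is exactly 1 shortest path.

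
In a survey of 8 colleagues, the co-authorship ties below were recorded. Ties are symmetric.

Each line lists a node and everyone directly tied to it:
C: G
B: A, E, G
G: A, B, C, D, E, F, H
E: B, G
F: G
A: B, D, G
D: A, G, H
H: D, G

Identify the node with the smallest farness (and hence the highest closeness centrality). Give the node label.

Farness (sum of distances to all others) for each node — A:11, B:11, C:13, D:11, E:12, F:13, G:7, H:12.
The smallest farness is 7, for G, so G has the highest closeness.

G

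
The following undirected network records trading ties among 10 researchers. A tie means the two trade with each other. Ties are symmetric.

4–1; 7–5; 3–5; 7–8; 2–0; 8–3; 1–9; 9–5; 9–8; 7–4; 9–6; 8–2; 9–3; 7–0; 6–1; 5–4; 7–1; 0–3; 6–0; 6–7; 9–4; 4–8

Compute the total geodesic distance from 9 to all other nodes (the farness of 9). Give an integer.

12

Distances from 9: 0:2, 1:1, 2:2, 3:1, 4:1, 5:1, 6:1, 7:2, 8:1.
Sum = 2 + 1 + 2 + 1 + 1 + 1 + 1 + 2 + 1 = 12.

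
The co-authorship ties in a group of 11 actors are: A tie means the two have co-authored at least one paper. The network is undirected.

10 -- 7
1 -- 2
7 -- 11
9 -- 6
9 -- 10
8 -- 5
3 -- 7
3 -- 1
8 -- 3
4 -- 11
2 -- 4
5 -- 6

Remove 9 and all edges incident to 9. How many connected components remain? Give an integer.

1

9's neighbors (6 and 10) remain reachable from one another through other ties, so the rest of the network stays in one piece.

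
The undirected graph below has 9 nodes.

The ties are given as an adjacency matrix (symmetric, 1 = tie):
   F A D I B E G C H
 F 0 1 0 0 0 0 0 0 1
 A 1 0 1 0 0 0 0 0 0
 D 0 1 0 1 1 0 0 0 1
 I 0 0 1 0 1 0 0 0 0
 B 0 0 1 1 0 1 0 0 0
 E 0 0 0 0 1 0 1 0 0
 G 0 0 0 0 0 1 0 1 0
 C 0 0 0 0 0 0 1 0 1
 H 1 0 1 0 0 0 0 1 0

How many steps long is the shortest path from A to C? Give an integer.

3

One shortest route is A – F – H – C, which uses 3 edges, and at distance 2 from A we only reach {B, H, I}, which does not include C. So d(A,C) = 3.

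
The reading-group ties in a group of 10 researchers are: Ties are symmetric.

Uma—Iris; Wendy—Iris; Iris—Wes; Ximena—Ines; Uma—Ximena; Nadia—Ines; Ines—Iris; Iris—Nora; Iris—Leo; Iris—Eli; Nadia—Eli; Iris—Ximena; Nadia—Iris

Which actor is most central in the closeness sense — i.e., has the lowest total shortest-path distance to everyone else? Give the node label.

Iris

Farness (sum of distances to all others) for each node — Eli:16, Ines:15, Iris:9, Leo:17, Nadia:15, Nora:17, Uma:16, Wendy:17, Wes:17, Ximena:15.
The smallest farness is 9, for Iris, so Iris has the highest closeness.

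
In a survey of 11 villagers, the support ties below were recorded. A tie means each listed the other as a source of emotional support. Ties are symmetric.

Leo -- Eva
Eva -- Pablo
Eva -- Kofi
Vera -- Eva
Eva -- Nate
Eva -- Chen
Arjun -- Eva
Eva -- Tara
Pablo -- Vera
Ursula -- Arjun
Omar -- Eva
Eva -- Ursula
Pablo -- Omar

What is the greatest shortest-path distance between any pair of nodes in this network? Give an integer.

Eccentricity of each node (its greatest distance to any other): Arjun:2, Chen:2, Eva:1, Kofi:2, Leo:2, Nate:2, Omar:2, Pablo:2, Tara:2, Ursula:2, Vera:2.
The maximum eccentricity is 2, realized for instance by the pair Omar–Tara via Omar – Eva – Tara. So the diameter is 2.

2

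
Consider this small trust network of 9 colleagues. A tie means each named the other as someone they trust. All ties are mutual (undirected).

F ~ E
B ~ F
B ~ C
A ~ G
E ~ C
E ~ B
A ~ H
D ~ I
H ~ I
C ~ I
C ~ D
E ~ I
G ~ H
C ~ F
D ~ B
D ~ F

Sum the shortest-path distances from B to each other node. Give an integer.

17

Distances from B: A:4, C:1, D:1, E:1, F:1, G:4, H:3, I:2.
Sum = 4 + 1 + 1 + 1 + 1 + 4 + 3 + 2 = 17.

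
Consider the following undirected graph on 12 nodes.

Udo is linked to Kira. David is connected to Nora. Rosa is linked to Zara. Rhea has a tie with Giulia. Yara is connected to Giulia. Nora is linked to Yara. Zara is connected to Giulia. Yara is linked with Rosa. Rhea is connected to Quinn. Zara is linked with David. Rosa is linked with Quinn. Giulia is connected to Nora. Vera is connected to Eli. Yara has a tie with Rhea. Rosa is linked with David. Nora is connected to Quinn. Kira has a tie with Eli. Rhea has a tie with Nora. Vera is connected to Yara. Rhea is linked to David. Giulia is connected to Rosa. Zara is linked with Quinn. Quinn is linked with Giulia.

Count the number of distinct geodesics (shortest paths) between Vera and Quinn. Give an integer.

The shortest distance is 3. The length-3 paths are: Vera–Yara–Giulia–Quinn; Vera–Yara–Rhea–Quinn; Vera–Yara–Nora–Quinn; Vera–Yara–Rosa–Quinn.
That gives 4 distinct shortest paths.

4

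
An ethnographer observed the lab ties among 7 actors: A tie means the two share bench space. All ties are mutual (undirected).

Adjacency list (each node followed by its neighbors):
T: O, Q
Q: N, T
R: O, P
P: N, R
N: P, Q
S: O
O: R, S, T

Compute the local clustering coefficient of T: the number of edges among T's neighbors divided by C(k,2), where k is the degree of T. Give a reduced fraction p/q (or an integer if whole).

0

T's neighbors: O and Q (k = 2).
Possible neighbor pairs: C(2,2) = 1. Edges among them: none → e = 0.
Clustering(T) = 0/1.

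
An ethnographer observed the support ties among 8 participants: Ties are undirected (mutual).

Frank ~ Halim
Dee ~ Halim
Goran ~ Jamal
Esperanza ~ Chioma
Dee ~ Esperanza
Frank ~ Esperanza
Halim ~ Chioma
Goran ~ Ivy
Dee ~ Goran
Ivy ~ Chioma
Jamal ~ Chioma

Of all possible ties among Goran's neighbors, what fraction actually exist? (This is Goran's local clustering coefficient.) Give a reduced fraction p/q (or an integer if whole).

Goran's neighbors: Dee, Ivy, and Jamal (k = 3).
Possible neighbor pairs: C(3,2) = 3. Edges among them: none → e = 0.
Clustering(Goran) = 0/3 = 0.

0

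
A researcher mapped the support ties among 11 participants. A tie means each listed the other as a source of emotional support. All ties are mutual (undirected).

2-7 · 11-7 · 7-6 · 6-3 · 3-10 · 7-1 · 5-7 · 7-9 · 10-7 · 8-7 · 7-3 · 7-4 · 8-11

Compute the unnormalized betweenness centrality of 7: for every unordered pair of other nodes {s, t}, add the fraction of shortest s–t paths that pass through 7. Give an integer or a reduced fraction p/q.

83/2

Pairs whose geodesics pass through 7 — 4–10: 1; 4–3: 1; 4–9: 1; 4–11: 1; 4–1: 1; 4–6: 1; 4–2: 1; 4–5: 1; 4–8: 1; 10–9: 1; 10–11: 1; 10–1: 1; 10–6: 1/2; 10–2: 1 … (+28 more pairs).
All other pairs contribute 0.
Summing the contributions gives betweenness(7) = 83/2.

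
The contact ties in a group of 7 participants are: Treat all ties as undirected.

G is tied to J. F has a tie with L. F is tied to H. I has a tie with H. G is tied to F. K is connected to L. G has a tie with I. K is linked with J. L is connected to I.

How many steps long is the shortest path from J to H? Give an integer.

One shortest route is J – G – F – H, which uses 3 edges, and at distance 2 from J we only reach {F, I, L}, which does not include H. So d(J,H) = 3.

3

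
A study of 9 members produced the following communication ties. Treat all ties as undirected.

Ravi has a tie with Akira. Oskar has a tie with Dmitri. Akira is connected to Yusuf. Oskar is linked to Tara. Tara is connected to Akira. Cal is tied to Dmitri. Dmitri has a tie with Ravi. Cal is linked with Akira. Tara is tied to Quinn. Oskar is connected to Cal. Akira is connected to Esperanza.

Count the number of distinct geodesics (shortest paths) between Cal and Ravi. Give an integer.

2

The shortest distance is 2. The length-2 paths are: Cal–Akira–Ravi; Cal–Dmitri–Ravi.
That gives 2 distinct shortest paths.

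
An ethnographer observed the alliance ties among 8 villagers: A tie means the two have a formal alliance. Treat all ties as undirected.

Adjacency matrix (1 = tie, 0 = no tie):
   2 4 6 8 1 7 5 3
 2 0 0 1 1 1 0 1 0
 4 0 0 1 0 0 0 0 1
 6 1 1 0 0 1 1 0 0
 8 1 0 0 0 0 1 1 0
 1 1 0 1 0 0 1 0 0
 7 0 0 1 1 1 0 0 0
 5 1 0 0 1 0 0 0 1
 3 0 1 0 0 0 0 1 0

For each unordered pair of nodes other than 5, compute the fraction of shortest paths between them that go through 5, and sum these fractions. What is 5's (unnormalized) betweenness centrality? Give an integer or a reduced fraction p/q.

10/3

Pairs whose geodesics pass through 5 — 2–3: 1; 4–8: 1/3; 8–3: 1; 1–3: 1/2; 7–3: 1/2.
All other pairs contribute 0.
Summing the contributions gives betweenness(5) = 10/3.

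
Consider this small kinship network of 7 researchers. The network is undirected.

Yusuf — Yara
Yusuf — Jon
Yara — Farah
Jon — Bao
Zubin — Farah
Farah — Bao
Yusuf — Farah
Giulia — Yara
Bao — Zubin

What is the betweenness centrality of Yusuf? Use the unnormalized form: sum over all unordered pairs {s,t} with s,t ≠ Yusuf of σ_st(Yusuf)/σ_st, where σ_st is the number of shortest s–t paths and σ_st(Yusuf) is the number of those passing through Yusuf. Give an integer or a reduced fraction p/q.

5/2

Pairs whose geodesics pass through Yusuf — Jon–Yara: 1; Jon–Giulia: 1; Jon–Farah: 1/2.
All other pairs contribute 0.
Summing the contributions gives betweenness(Yusuf) = 5/2.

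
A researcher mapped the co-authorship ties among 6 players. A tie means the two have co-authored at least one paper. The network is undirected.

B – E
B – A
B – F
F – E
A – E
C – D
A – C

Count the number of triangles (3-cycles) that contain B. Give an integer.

B's neighbors: A, E, and F.
Neighbor pairs that are themselves tied: B–A–E; B–E–F. Each forms one triangle with B, for 2 in total.

2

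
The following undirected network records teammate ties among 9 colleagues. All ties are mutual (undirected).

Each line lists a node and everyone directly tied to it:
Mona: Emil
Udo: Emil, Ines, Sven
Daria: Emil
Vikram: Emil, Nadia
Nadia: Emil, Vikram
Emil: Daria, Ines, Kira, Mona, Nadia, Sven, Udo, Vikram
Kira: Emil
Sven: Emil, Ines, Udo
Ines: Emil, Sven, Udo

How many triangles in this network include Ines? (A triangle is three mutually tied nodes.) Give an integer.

Ines's neighbors: Emil, Sven, and Udo.
Neighbor pairs that are themselves tied: Ines–Emil–Sven; Ines–Emil–Udo; Ines–Sven–Udo. Each forms one triangle with Ines, for 3 in total.

3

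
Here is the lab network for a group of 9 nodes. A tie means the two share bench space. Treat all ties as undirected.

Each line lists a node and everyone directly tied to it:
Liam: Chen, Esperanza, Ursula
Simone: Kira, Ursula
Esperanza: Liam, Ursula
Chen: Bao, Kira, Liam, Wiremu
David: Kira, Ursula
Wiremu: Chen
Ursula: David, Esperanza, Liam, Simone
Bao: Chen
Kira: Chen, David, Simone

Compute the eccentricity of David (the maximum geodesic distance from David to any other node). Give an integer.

3

Distances from David: Bao:3, Chen:2, Esperanza:2, Kira:1, Liam:2, Simone:2, Ursula:1, Wiremu:3.
The largest is 3 (to Wiremu and Bao), so the eccentricity of David is 3.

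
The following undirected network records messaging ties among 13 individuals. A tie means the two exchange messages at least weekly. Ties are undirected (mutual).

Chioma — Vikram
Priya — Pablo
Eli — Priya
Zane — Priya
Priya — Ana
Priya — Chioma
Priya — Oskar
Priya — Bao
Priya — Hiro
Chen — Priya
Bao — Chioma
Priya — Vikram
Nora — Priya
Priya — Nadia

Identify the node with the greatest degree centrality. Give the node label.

Priya

Degrees — Ana:1, Bao:2, Chen:1, Chioma:3, Eli:1, Hiro:1, Nadia:1, Nora:1, Oskar:1, Pablo:1, Priya:12, Vikram:2, Zane:1.
The maximum is 12, attained only by Priya.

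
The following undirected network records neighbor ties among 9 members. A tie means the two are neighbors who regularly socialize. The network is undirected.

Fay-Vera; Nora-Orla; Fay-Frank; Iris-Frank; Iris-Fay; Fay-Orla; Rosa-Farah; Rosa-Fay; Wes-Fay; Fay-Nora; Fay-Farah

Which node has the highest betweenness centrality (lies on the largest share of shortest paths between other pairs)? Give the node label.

Unnormalized betweenness of each node: Farah:0, Fay:25, Frank:0, Iris:0, Nora:0, Orla:0, Rosa:0, Vera:0, Wes:0.
Fay has the largest value, 25, making it the main broker — the node through which the most shortest paths run.

Fay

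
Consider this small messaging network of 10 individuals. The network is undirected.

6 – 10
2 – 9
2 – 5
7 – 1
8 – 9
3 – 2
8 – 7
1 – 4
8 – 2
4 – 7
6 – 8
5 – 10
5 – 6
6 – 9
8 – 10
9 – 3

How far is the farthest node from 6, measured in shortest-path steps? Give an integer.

3

Distances from 6: 1:3, 2:2, 3:2, 4:3, 5:1, 7:2, 8:1, 9:1, 10:1.
The largest is 3 (to 4 and 1), so the eccentricity of 6 is 3.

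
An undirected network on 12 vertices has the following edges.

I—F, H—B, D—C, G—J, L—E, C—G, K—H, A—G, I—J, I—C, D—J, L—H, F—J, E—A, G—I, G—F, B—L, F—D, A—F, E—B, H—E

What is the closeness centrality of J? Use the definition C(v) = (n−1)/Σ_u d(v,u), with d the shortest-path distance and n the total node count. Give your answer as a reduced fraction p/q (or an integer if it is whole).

11/28

Distances from J: A:2, B:4, C:2, D:1, E:3, F:1, G:1, H:4, I:1, K:5, L:4. Sum = 28.
n = 12, so closeness = 11/28.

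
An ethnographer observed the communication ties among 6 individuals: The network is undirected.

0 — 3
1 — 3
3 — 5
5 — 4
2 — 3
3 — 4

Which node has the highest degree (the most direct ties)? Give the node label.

Degrees — 0:1, 1:1, 2:1, 3:5, 4:2, 5:2.
The maximum is 5, attained only by 3.

3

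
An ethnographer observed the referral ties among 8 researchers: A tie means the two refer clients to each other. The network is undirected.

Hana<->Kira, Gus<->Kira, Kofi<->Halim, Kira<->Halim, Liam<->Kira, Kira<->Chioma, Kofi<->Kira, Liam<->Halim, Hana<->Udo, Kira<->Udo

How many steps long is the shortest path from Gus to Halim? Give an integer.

One shortest route is Gus – Kira – Halim, which uses 2 edges, and Gus and Halim are not directly tied, so nothing shorter exists. So d(Gus,Halim) = 2.

2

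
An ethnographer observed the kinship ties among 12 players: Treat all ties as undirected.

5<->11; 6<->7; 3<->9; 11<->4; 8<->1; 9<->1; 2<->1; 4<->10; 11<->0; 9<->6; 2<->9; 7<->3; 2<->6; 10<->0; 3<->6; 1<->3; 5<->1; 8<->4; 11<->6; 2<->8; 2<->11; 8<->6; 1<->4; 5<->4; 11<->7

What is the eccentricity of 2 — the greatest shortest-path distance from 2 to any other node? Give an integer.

3

Distances from 2: 0:2, 1:1, 3:2, 4:2, 5:2, 6:1, 7:2, 8:1, 9:1, 10:3, 11:1.
The largest is 3 (to 10), so the eccentricity of 2 is 3.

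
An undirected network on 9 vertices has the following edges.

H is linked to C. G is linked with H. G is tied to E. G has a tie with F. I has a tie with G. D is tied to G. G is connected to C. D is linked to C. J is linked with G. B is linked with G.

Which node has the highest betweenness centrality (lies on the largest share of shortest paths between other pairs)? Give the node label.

G

Unnormalized betweenness of each node: B:0, C:1/2, D:0, E:0, F:0, G:51/2, H:0, I:0, J:0.
G has the largest value, 51/2, making it the main broker — the node through which the most shortest paths run.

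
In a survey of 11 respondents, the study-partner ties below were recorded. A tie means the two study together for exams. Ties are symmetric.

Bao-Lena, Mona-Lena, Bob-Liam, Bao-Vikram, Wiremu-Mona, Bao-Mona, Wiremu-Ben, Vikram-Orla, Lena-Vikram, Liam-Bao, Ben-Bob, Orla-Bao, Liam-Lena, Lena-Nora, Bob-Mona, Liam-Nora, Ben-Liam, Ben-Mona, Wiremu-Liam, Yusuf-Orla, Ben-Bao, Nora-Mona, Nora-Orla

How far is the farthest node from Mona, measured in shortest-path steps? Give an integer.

Distances from Mona: Bao:1, Ben:1, Bob:1, Lena:1, Liam:2, Nora:1, Orla:2, Vikram:2, Wiremu:1, Yusuf:3.
The largest is 3 (to Yusuf), so the eccentricity of Mona is 3.

3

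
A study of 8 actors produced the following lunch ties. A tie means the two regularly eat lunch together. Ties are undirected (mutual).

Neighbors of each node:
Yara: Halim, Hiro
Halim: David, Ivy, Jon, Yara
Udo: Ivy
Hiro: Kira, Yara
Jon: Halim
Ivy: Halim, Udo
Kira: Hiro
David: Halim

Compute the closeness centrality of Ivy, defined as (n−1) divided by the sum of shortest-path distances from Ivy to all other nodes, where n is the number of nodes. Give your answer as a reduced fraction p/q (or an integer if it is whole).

Distances from Ivy: David:2, Halim:1, Hiro:3, Jon:2, Kira:4, Udo:1, Yara:2. Sum = 15.
n = 8, so closeness = 7/15.

7/15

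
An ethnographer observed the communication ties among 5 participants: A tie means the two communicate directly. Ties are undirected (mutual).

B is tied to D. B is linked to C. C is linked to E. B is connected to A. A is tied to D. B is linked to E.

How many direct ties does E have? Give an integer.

2

E is directly tied to B and C. That is 2 neighbors, so the degree of E is 2.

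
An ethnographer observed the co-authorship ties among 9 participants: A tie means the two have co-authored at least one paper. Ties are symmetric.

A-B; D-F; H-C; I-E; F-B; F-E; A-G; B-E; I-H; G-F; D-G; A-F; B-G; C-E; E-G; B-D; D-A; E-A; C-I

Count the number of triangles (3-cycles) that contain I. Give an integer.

2

I's neighbors: C, E, and H.
Neighbor pairs that are themselves tied: I–C–E; I–C–H. Each forms one triangle with I, for 2 in total.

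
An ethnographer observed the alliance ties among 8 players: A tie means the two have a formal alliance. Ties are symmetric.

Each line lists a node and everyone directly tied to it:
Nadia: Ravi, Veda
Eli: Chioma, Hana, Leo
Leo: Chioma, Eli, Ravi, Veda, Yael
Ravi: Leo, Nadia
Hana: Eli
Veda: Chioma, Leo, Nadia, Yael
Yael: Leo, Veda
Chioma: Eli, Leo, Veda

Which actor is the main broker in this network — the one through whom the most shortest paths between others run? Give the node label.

Unnormalized betweenness of each node: Chioma:5/3, Eli:6, Hana:0, Leo:28/3, Nadia:1/2, Ravi:7/6, Veda:13/3, Yael:0.
Leo has the largest value, 28/3, making it the main broker — the node through which the most shortest paths run.

Leo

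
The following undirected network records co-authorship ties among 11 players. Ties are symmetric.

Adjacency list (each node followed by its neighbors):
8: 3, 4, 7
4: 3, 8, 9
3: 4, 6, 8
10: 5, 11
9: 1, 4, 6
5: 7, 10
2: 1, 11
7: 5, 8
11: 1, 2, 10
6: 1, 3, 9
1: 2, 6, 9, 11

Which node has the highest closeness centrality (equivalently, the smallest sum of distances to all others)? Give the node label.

Farness (sum of distances to all others) for each node — 1:20, 2:25, 3:22, 4:22, 5:26, 6:21, 7:25, 8:23, 9:21, 10:25, 11:22.
The smallest farness is 20, for 1, so 1 has the highest closeness.

1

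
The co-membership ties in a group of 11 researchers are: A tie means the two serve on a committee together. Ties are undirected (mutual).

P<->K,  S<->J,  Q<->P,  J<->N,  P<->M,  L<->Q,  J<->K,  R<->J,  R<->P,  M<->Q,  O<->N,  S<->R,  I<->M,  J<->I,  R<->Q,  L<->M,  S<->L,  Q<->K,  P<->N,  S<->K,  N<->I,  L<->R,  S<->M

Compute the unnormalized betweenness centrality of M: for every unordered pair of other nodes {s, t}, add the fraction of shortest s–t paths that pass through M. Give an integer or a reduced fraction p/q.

Pairs whose geodesics pass through M — P–S: 1/3; P–I: 1/2; P–L: 1/3; N–L: 2/6; O–L: 2/6; S–I: 1/2; S–Q: 1/4; I–Q: 1; I–L: 1.
All other pairs contribute 0.
Summing the contributions gives betweenness(M) = 55/12.

55/12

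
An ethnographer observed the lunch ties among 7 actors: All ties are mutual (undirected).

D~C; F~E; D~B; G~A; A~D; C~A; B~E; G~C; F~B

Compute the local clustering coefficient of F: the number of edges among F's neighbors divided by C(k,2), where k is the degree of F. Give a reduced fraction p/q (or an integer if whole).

F's neighbors: B and E (k = 2).
Possible neighbor pairs: C(2,2) = 1. Edges among them: B–E → e = 1.
Clustering(F) = 1/1.

1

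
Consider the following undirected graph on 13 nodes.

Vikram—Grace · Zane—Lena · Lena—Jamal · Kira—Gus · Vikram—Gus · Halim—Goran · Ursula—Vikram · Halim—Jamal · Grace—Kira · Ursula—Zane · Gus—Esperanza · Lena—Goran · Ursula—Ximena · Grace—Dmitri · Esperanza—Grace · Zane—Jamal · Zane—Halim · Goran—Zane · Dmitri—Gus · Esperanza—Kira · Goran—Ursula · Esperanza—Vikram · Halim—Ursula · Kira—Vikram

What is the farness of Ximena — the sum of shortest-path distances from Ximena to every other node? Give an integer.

Distances from Ximena: Dmitri:4, Esperanza:3, Goran:2, Grace:3, Gus:3, Halim:2, Jamal:3, Kira:3, Lena:3, Ursula:1, Vikram:2, Zane:2.
Sum = 4 + 3 + 2 + 3 + 3 + 2 + 3 + 3 + 3 + 1 + 2 + 2 = 31.

31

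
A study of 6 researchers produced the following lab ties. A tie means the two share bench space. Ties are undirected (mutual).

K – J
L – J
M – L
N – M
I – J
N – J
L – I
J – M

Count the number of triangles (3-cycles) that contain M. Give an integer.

M's neighbors: J, L, and N.
Neighbor pairs that are themselves tied: M–J–L; M–J–N. Each forms one triangle with M, for 2 in total.

2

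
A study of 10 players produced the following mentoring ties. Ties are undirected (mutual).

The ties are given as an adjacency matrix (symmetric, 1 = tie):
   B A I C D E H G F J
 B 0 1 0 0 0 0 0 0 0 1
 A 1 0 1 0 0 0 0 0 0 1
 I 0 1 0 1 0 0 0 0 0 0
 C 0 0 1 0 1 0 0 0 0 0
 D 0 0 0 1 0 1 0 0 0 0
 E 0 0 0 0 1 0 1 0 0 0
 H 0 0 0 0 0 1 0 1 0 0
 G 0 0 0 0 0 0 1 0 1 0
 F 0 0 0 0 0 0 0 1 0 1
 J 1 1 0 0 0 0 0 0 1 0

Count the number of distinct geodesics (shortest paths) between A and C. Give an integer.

1

The shortest distance is 2, and the only length-2 path is A–I–C. So there is exactly 1 shortest path.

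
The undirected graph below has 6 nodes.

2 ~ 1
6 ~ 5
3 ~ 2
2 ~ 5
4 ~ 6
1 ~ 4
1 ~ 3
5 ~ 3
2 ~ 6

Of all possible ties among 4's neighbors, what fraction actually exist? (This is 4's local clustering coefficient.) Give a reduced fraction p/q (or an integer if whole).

4's neighbors: 1 and 6 (k = 2).
Possible neighbor pairs: C(2,2) = 1. Edges among them: none → e = 0.
Clustering(4) = 0/1.

0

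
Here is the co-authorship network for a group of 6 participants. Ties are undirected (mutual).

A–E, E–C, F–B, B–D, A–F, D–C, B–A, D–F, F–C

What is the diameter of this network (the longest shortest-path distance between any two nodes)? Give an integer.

2

Eccentricity of each node (its greatest distance to any other): A:2, B:2, C:2, D:2, E:2, F:2.
The maximum eccentricity is 2, realized for instance by the pair A–C via A – E – C. So the diameter is 2.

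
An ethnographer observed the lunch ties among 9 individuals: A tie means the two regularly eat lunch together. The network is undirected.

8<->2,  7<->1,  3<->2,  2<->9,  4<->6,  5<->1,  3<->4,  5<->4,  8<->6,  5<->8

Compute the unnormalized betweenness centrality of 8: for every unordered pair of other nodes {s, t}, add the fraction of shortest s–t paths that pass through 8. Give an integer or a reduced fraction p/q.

19/2

Pairs whose geodesics pass through 8 — 5–9: 1; 5–2: 1; 5–6: 1/2; 9–1: 1; 9–6: 1; 9–7: 1; 2–1: 1; 2–6: 1; 2–7: 1; 1–6: 1/2; 6–7: 1/2.
All other pairs contribute 0.
Summing the contributions gives betweenness(8) = 19/2.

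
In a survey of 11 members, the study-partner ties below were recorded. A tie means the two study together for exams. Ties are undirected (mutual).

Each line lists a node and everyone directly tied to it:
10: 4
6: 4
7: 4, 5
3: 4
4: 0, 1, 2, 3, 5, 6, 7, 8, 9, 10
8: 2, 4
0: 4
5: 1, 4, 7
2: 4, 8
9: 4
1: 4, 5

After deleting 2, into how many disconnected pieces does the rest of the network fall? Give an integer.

1

2's neighbors (4 and 8) remain reachable from one another through other ties, so the rest of the network stays in one piece.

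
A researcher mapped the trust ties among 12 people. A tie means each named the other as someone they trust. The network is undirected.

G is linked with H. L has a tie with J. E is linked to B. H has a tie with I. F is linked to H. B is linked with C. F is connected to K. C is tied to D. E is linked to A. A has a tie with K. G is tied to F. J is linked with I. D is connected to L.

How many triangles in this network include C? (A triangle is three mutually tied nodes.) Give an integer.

C's neighbors are B and D, but none of them are tied to each other, so no triangle contains C.

0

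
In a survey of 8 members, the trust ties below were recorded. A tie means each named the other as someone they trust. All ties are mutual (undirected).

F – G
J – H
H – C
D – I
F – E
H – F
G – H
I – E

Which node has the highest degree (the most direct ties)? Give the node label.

Degrees — C:1, D:1, E:2, F:3, G:2, H:4, I:2, J:1.
The maximum is 4, attained only by H.

H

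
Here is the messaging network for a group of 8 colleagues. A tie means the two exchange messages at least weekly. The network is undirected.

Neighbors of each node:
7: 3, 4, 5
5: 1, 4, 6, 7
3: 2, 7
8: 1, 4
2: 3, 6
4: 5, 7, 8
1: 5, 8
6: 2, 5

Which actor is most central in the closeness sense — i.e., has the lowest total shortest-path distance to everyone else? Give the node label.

Farness (sum of distances to all others) for each node — 1:14, 2:16, 3:14, 4:12, 5:10, 6:13, 7:11, 8:16.
The smallest farness is 10, for 5, so 5 has the highest closeness.

5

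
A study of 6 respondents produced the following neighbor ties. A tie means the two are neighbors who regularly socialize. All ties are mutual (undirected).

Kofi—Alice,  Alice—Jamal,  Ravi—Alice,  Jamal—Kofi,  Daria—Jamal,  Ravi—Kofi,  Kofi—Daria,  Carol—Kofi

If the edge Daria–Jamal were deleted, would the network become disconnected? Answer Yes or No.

Even without that edge, Daria still reaches Jamal via Daria – Kofi – Jamal, so the network stays connected. Not a bridge.

No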